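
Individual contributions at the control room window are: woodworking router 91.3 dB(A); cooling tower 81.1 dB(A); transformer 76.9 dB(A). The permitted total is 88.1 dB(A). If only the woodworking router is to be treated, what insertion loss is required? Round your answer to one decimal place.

Everything except the woodworking router sums to 10^(81.1/10) + 10^(76.9/10) = 1.778e+08 in linear terms, 82.50 dB(A).
To meet 88.1 dB(A) overall, the treated woodworking router may contribute at most 10^(88.1/10) − 1.778e+08 = 4.679e+08, i.e. 86.70 dB(A).
So the woodworking router must be reduced from 91.3 to 86.70 dB(A): IL = 4.60 dB.

4.6 dB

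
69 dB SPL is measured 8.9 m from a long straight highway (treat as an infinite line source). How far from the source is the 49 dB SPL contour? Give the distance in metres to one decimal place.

Line-source spreading drops the level by 10·log₁₀(r₂/r₁); inverting, r₂/r₁ = 10^(ΔL/10).
r₂ = 8.9·10^((69−49)/10) = 8.9·10^(20.0/10) = 890.00 m.

890.0 m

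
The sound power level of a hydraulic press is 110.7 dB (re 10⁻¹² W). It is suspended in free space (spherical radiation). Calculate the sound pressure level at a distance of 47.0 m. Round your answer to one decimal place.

66.3 dB

L_p = L_w − 10·log₁₀(4π·r²) with r = 47.0 m.
4π·r² = 2.776e+04 m², 10·log₁₀ of that is 44.434 dB.
L_p = 110.7 − 44.434 = 66.27 dB.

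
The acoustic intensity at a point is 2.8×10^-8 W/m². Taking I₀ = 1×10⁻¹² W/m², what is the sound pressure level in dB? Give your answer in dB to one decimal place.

44.5 dB

I/I₀ = 2.8×10^-8/10⁻¹² = 2.8×10^4, and L = 10·log₁₀(I/I₀).
L = 10·(0.4472 + 4) = 44.47 dB.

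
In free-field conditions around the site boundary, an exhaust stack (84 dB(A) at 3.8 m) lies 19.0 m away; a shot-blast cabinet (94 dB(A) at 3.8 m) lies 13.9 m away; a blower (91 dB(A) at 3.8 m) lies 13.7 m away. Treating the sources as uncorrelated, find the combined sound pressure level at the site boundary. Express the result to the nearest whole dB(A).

85 dB(A)

First find each source's level at the receiver (point-source: −20·log₁₀(r/r_ref)), then combine on an intensity basis.
exhaust stack: 84 − 20·log₁₀(19.0/3.8) = 84 − 13.98 = 70.02 dB(A).
shot-blast cabinet: 94 − 20·log₁₀(13.9/3.8) = 94 − 11.26 = 82.74 dB(A).
blower: 91 − 20·log₁₀(13.7/3.8) = 91 − 11.14 = 79.86 dB(A).
Σ 10^(L/10) = 2.946e+08 → L_total = 10·log₁₀(2.946e+08) = 84.69 dB(A).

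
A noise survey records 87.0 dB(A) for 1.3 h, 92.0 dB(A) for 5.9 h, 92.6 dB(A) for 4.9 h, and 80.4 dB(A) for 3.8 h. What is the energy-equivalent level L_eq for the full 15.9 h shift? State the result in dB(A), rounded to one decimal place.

90.8 dB(A)

L_eq = 10·log₁₀[(1/T)·Σ tᵢ·10^(Lᵢ/10)] with T = 15.9 h.
Σ tᵢ·10^(Lᵢ/10) = 1.3·10^(87.0/10) + 5.9·10^(92.0/10) + 4.9·10^(92.6/10) + 3.8·10^(80.4/10) = 1.934e+10.
L_eq = 10·log₁₀(1.934e+10/15.9) = 90.85 dB(A).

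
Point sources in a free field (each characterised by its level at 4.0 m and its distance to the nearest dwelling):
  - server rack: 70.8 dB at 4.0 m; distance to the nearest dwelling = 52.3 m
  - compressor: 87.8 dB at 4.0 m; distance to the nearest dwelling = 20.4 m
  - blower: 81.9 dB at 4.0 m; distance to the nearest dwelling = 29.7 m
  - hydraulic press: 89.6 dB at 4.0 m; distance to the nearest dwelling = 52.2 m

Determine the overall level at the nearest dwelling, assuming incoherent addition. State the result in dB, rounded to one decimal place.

75.0 dB

Apply inverse-square spreading to bring every level to the receiver, then sum 10^(L/10).
server rack: 70.8 − 20·log₁₀(52.3/4.0) = 70.8 − 22.33 = 48.47 dB.
compressor: 87.8 − 20·log₁₀(20.4/4.0) = 87.8 − 14.15 = 73.65 dB.
blower: 81.9 − 20·log₁₀(29.7/4.0) = 81.9 − 17.41 = 64.49 dB.
hydraulic press: 89.6 − 20·log₁₀(52.2/4.0) = 89.6 − 22.31 = 67.29 dB.
Σ 10^(L/10) = 3.140e+07 → L_total = 10·log₁₀(3.140e+07) = 74.97 dB.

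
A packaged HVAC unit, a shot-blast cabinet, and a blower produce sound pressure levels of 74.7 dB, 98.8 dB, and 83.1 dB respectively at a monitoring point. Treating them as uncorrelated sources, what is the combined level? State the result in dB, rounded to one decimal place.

98.9 dB

For uncorrelated sources the intensities add, so convert each level to linear form, sum, and take 10·log₁₀ of the total.
Σ 10^(L/10) = 10^(74.7/10) + 10^(98.8/10) + 10^(83.1/10) = 7.819e+09.
L_total = 10·log₁₀(7.819e+09) = 98.93 dB.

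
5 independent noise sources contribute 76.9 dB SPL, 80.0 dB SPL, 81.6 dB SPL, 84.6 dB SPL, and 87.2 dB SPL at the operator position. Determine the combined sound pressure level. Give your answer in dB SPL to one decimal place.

90.4 dB SPL

Incoherent sources combine by intensity addition: L_total = 10·log₁₀(Σ 10^(L_i/10)).
Σ 10^(L/10) = 10^(76.9/10) + 10^(80.0/10) + 10^(81.6/10) + 10^(84.6/10) + 10^(87.2/10) = 1.107e+09.
L_total = 10·log₁₀(1.107e+09) = 90.44 dB SPL.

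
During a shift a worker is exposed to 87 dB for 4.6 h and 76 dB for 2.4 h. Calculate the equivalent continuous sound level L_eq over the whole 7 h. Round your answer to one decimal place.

85.4 dB

L_eq = 10·log₁₀[(1/T)·Σ tᵢ·10^(Lᵢ/10)] with T = 7 h.
Σ tᵢ·10^(Lᵢ/10) = 4.6·10^(87/10) + 2.4·10^(76/10) = 2.401e+09.
L_eq = 10·log₁₀(2.401e+09/7) = 85.35 dB.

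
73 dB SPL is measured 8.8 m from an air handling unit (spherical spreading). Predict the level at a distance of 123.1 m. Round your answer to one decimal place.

Point-source attenuation: ΔL = 20·log₁₀(r₂/r₁) = 20·log₁₀(123.1/8.8) = 22.916 dB.
L₂ = 73 − 20·log₁₀(123.1/8.8) = 73 − 22.916 = 50.08 dB SPL.

50.1 dB SPL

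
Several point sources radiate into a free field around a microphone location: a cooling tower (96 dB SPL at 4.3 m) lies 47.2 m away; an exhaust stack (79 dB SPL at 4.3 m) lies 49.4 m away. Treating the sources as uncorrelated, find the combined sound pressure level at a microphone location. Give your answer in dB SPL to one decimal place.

First find each source's level at the receiver (point-source: −20·log₁₀(r/r_ref)), then combine on an intensity basis.
cooling tower: 96 − 20·log₁₀(47.2/4.3) = 96 − 20.81 = 75.19 dB SPL.
exhaust stack: 79 − 20·log₁₀(49.4/4.3) = 79 − 21.21 = 57.79 dB SPL.
Σ 10^(L/10) = 3.364e+07 → L_total = 10·log₁₀(3.364e+07) = 75.27 dB SPL.

75.3 dB SPL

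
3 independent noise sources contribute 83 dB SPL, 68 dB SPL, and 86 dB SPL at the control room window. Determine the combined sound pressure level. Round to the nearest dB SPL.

88 dB SPL

Incoherent sources combine by intensity addition: L_total = 10·log₁₀(Σ 10^(L_i/10)).
Σ 10^(L/10) = 10^(83/10) + 10^(68/10) + 10^(86/10) = 6.039e+08.
L_total = 10·log₁₀(6.039e+08) = 87.81 dB SPL.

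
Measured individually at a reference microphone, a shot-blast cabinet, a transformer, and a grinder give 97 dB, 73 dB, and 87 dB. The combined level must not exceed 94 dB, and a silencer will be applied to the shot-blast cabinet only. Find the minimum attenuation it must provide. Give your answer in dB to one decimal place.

The untreated sources together contribute 10^(73/10) + 10^(87/10) = 5.211e+08, i.e. 87.17 dB.
The limit corresponds to 10^(94/10) = 2.512e+09; subtracting the fixed part leaves 1.991e+09 for the shot-blast cabinet, i.e. 92.99 dB.
Required insertion loss = 97 − 92.99 = 4.01 dB.

4.0 dB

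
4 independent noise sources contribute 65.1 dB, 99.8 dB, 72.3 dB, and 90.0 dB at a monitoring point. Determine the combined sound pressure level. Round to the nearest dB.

For uncorrelated sources the intensities add, so convert each level to linear form, sum, and take 10·log₁₀ of the total.
Σ 10^(L/10) = 10^(65.1/10) + 10^(99.8/10) + 10^(72.3/10) + 10^(90.0/10) = 1.057e+10.
L_total = 10·log₁₀(1.057e+10) = 100.24 dB.

100 dB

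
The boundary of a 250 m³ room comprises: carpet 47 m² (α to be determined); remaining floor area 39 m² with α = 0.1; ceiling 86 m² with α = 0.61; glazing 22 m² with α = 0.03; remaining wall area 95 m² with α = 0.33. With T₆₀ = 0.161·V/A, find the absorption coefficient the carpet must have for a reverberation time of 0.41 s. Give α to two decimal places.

A = 0.161·V/T₆₀ = 0.161·250/0.41 = 98.17 m² sabins.
Absorption from the other surfaces = 39·0.1 + 86·0.61 + 22·0.03 + 95·0.33 = 88.37 m², so the carpet must supply 9.80 m² over 47 m².
α = 9.80/47 = 0.209.

0.21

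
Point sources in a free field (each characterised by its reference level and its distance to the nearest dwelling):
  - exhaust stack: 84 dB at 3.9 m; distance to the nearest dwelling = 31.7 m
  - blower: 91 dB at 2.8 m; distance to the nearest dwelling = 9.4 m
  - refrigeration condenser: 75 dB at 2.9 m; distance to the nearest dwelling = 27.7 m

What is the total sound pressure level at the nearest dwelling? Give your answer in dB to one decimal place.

80.6 dB

First find each source's level at the receiver (point-source: −20·log₁₀(r/r_ref)), then combine on an intensity basis.
exhaust stack: 84 − 20·log₁₀(31.7/3.9) = 84 − 18.20 = 65.80 dB.
blower: 91 − 20·log₁₀(9.4/2.8) = 91 − 10.52 = 80.48 dB.
refrigeration condenser: 75 − 20·log₁₀(27.7/2.9) = 75 − 19.60 = 55.40 dB.
Σ 10^(L/10) = 1.159e+08 → L_total = 10·log₁₀(1.159e+08) = 80.64 dB.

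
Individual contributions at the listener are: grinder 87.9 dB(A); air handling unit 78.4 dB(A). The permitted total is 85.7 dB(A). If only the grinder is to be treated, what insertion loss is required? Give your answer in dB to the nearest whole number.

Everything except the grinder sums to 10^(78.4/10) = 6.918e+07 in linear terms, 78.40 dB(A).
To meet 85.7 dB(A) overall, the treated grinder may contribute at most 10^(85.7/10) − 6.918e+07 = 3.024e+08, i.e. 84.81 dB(A).
Required insertion loss = 87.9 − 84.81 = 3.09 dB.

3 dB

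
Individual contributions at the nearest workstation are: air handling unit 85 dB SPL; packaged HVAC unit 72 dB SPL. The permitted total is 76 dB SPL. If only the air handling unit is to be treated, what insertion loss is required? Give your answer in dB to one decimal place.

11.2 dB

Fixed contribution from the other source: Σ 10^(L/10) = 10^(72/10) = 1.585e+07 (72.00 dB SPL).
The limit corresponds to 10^(76/10) = 3.981e+07; subtracting the fixed part leaves 2.396e+07 for the air handling unit, i.e. 73.80 dB SPL.
So the air handling unit must be reduced from 85 to 73.80 dB SPL: IL = 11.20 dB.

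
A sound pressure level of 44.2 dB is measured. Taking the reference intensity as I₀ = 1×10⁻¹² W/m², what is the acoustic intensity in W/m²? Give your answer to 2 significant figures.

2.6e-08 W/m²

I = I₀·10^(L/10) = 10⁻¹² × 10^(44.2/10) = 10^(-7.580).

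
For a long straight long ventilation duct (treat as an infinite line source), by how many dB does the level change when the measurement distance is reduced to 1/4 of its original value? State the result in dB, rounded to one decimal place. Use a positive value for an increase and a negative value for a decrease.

With cylindrical spreading the level changes by −10·log₁₀(r₂/r₁).
ΔL = −10·log₁₀(0.25) = +6.02 dB.

+6.0 dB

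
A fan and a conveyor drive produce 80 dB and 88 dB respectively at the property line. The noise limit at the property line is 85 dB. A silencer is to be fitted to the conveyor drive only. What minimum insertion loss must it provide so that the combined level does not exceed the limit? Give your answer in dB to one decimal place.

4.7 dB

Fixed contribution from the other source: Σ 10^(L/10) = 10^(80/10) = 1.000e+08 (80.00 dB).
To meet 85 dB overall, the treated conveyor drive may contribute at most 10^(85/10) − 1.000e+08 = 2.162e+08, i.e. 83.35 dB.
Required insertion loss = 88 − 83.35 = 4.65 dB.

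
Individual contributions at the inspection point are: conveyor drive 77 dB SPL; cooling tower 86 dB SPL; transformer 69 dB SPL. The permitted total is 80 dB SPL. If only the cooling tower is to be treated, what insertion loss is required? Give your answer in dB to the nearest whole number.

The untreated sources together contribute 10^(77/10) + 10^(69/10) = 5.806e+07, i.e. 77.64 dB SPL.
The limit corresponds to 10^(80/10) = 1.000e+08; subtracting the fixed part leaves 4.194e+07 for the cooling tower, i.e. 76.23 dB SPL.
So the cooling tower must be reduced from 86 to 76.23 dB SPL: IL = 9.77 dB.

10 dB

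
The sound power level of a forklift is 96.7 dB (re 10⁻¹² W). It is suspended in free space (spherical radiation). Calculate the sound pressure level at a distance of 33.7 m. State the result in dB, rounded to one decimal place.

55.2 dB

L_p = L_w − 10·log₁₀(4π·r²) with r = 33.7 m.
4π·r² = 1.427e+04 m², 10·log₁₀ of that is 41.545 dB.
L_p = 96.7 − 41.545 = 55.16 dB.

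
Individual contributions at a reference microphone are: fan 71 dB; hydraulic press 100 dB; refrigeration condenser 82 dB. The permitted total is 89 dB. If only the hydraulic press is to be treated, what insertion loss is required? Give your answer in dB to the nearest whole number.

Fixed contribution from the other sources: Σ 10^(L/10) = 10^(71/10) + 10^(82/10) = 1.711e+08 (82.33 dB).
The limit corresponds to 10^(89/10) = 7.943e+08; subtracting the fixed part leaves 6.232e+08 for the hydraulic press, i.e. 87.95 dB.
Required insertion loss = 100 − 87.95 = 12.05 dB.

12 dB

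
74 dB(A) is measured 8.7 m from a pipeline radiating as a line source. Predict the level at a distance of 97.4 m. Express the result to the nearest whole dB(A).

64 dB(A)

For a line source, L₂ = L₁ − 10·log₁₀(r₂/r₁).
L₂ = 74 − 10·log₁₀(97.4/8.7) = 74 − 10.490 = 63.51 dB(A).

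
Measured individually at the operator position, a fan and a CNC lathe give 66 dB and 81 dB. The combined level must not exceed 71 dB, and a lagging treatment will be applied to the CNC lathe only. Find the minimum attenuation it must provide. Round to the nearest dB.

12 dB

Fixed contribution from the other source: Σ 10^(L/10) = 10^(66/10) = 3.981e+06 (66.00 dB).
To meet 71 dB overall, the treated CNC lathe may contribute at most 10^(71/10) − 3.981e+06 = 8.608e+06, i.e. 69.35 dB.
Required insertion loss = 81 − 69.35 = 11.65 dB.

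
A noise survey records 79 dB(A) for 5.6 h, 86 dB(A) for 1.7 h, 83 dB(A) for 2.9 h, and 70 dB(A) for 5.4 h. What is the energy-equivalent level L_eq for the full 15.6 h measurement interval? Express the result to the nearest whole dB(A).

81 dB(A)

Weight each interval's intensity by its duration and average over T = 15.6 h:
Σ tᵢ·10^(Lᵢ/10) = 5.6·10^(79/10) + 1.7·10^(86/10) + 2.9·10^(83/10) + 5.4·10^(70/10) = 1.754e+09.
L_eq = 10·log₁₀(1.754e+09/15.6) = 80.51 dB(A).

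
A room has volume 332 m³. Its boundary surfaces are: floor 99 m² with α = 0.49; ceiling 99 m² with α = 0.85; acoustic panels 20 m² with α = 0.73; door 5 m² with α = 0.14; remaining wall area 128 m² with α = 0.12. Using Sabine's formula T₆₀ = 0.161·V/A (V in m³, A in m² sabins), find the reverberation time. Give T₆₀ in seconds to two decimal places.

A = Σ Sᵢαᵢ = 99·0.49 + 99·0.85 + 20·0.73 + 5·0.14 + 128·0.12 = 163.32 m².
T₆₀ = 0.161 × 332 / 163.32 = 0.327 s.

0.33 s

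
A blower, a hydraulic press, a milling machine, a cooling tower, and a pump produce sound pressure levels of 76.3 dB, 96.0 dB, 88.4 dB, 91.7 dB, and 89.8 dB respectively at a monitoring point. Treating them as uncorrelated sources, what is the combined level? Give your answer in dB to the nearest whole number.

For uncorrelated sources the intensities add, so convert each level to linear form, sum, and take 10·log₁₀ of the total.
Σ 10^(L/10) = 10^(76.3/10) + 10^(96.0/10) + 10^(88.4/10) + 10^(91.7/10) + 10^(89.8/10) = 7.150e+09.
L_total = 10·log₁₀(7.150e+09) = 98.54 dB.

99 dB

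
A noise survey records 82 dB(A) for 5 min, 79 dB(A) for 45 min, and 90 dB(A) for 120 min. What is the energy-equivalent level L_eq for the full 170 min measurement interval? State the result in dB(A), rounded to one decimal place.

Weight each interval's intensity by its duration and average over T = 170 min:
Σ tᵢ·10^(Lᵢ/10) = 5·10^(82/10) + 45·10^(79/10) + 120·10^(90/10) = 1.244e+11.
L_eq = 10·log₁₀(1.244e+11/170) = 88.64 dB(A).

88.6 dB(A)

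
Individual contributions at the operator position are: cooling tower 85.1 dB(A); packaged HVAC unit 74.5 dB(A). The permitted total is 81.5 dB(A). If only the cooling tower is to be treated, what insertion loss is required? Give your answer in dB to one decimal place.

The untreated sources together contribute 10^(74.5/10) = 2.818e+07, i.e. 74.50 dB(A).
The limit corresponds to 10^(81.5/10) = 1.413e+08; subtracting the fixed part leaves 1.131e+08 for the cooling tower, i.e. 80.53 dB(A).
Required insertion loss = 85.1 − 80.53 = 4.57 dB.

4.6 dB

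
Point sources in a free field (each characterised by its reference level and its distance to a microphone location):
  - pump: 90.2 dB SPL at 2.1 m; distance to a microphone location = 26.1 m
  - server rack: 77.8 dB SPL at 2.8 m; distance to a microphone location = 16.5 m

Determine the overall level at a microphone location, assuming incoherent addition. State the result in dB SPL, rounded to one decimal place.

69.3 dB SPL

Propagate each source to the receiver with L = L_ref − 20·log₁₀(r/r_ref), then add intensities.
pump: 90.2 − 20·log₁₀(26.1/2.1) = 90.2 − 21.89 = 68.31 dB SPL.
server rack: 77.8 − 20·log₁₀(16.5/2.8) = 77.8 − 15.41 = 62.39 dB SPL.
Σ 10^(L/10) = 8.514e+06 → L_total = 10·log₁₀(8.514e+06) = 69.30 dB SPL.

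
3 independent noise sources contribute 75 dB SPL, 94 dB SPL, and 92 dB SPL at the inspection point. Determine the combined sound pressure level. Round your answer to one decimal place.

Incoherent sources combine by intensity addition: L_total = 10·log₁₀(Σ 10^(L_i/10)).
Σ 10^(L/10) = 10^(75/10) + 10^(94/10) + 10^(92/10) = 4.128e+09.
L_total = 10·log₁₀(4.128e+09) = 96.16 dB SPL.

96.2 dB SPL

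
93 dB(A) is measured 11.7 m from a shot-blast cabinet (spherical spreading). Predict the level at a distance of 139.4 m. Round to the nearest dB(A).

Spherical spreading from a point source gives a 20·log₁₀(r₂/r₁) drop.
L₂ = 93 − 20·log₁₀(139.4/11.7) = 93 − 21.522 = 71.48 dB(A).

71 dB(A)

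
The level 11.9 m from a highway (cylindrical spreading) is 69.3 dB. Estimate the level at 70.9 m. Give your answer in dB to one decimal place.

61.5 dB

Line-source attenuation: ΔL = 10·log₁₀(r₂/r₁) = 10·log₁₀(70.9/11.9) = 7.751 dB.
L₂ = 69.3 − 10·log₁₀(70.9/11.9) = 69.3 − 7.751 = 61.55 dB.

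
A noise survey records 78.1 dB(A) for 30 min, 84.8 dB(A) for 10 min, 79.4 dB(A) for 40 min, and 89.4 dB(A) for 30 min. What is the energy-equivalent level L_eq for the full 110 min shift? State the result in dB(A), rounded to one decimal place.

85.0 dB(A)

Weight each interval's intensity by its duration and average over T = 110 min:
Σ tᵢ·10^(Lᵢ/10) = 30·10^(78.1/10) + 10·10^(84.8/10) + 40·10^(79.4/10) + 30·10^(89.4/10) = 3.457e+10.
L_eq = 10·log₁₀(3.457e+10/110) = 84.97 dB(A).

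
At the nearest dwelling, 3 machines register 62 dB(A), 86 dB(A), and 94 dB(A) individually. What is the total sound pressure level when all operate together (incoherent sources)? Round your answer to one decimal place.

For uncorrelated sources the intensities add, so convert each level to linear form, sum, and take 10·log₁₀ of the total.
Σ 10^(L/10) = 10^(62/10) + 10^(86/10) + 10^(94/10) = 2.912e+09.
L_total = 10·log₁₀(2.912e+09) = 94.64 dB(A).

94.6 dB(A)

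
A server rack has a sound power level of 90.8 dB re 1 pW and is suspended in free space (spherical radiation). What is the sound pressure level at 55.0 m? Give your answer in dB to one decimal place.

45.0 dB

Free-field spherical radiation: L_p = L_w − 10·log₁₀(4π·r²), r = 55.0 m.
4π·r² = 3.801e+04 m², 10·log₁₀ of that is 45.799 dB.
L_p = 90.8 − 45.799 = 45.00 dB.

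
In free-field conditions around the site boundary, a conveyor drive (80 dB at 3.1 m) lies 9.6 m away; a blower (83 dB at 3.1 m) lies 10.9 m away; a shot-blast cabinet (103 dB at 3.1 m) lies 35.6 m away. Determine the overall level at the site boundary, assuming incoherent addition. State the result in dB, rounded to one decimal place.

82.5 dB

Apply inverse-square spreading to bring every level to the receiver, then sum 10^(L/10).
conveyor drive: 80 − 20·log₁₀(9.6/3.1) = 80 − 9.82 = 70.18 dB.
blower: 83 − 20·log₁₀(10.9/3.1) = 83 − 10.92 = 72.08 dB.
shot-blast cabinet: 103 − 20·log₁₀(35.6/3.1) = 103 − 21.20 = 81.80 dB.
Σ 10^(L/10) = 1.779e+08 → L_total = 10·log₁₀(1.779e+08) = 82.50 dB.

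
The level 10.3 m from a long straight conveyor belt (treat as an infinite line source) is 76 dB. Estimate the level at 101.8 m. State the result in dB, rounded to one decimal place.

Line-source attenuation: ΔL = 10·log₁₀(r₂/r₁) = 10·log₁₀(101.8/10.3) = 9.949 dB.
L₂ = 76 − 10·log₁₀(101.8/10.3) = 76 − 9.949 = 66.05 dB.

66.1 dB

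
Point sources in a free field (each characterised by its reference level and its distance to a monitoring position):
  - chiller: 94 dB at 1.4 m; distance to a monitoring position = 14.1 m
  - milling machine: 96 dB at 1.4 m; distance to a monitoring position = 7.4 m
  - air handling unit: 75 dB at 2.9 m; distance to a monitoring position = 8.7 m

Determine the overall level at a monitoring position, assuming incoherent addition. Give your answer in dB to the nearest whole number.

Propagate each source to the receiver with L = L_ref − 20·log₁₀(r/r_ref), then add intensities.
chiller: 94 − 20·log₁₀(14.1/1.4) = 94 − 20.06 = 73.94 dB.
milling machine: 96 − 20·log₁₀(7.4/1.4) = 96 − 14.46 = 81.54 dB.
air handling unit: 75 − 20·log₁₀(8.7/2.9) = 75 − 9.54 = 65.46 dB.
Σ 10^(L/10) = 1.708e+08 → L_total = 10·log₁₀(1.708e+08) = 82.32 dB.

82 dB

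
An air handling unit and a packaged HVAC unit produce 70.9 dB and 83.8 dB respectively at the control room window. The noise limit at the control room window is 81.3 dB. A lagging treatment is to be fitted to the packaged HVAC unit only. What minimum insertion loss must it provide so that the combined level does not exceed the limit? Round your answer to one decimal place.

2.9 dB

Fixed contribution from the other source: Σ 10^(L/10) = 10^(70.9/10) = 1.230e+07 (70.90 dB).
To meet 81.3 dB overall, the treated packaged HVAC unit may contribute at most 10^(81.3/10) − 1.230e+07 = 1.226e+08, i.e. 80.88 dB.
So the packaged HVAC unit must be reduced from 83.8 to 80.88 dB: IL = 2.92 dB.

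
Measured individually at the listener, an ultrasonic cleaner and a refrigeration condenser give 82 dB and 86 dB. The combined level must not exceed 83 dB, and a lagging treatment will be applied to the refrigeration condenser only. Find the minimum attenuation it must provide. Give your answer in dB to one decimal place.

9.9 dB

The untreated sources together contribute 10^(82/10) = 1.585e+08, i.e. 82.00 dB.
The limit corresponds to 10^(83/10) = 1.995e+08; subtracting the fixed part leaves 4.104e+07 for the refrigeration condenser, i.e. 76.13 dB.
Required insertion loss = 86 − 76.13 = 9.87 dB.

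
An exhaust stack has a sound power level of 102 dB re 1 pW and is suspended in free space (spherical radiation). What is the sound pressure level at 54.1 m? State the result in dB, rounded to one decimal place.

56.3 dB

The power spreads over a sphere of area 4π·r², so L_p = L_w − 10·log₁₀(4π·r²).
4π·r² = 3.678e+04 m², 10·log₁₀ of that is 45.656 dB.
L_p = 102 − 45.656 = 56.34 dB.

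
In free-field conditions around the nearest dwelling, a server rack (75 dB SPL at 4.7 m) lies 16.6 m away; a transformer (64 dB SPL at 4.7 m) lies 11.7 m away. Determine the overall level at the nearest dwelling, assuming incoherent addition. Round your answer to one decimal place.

Apply inverse-square spreading to bring every level to the receiver, then sum 10^(L/10).
server rack: 75 − 20·log₁₀(16.6/4.7) = 75 − 10.96 = 64.04 dB SPL.
transformer: 64 − 20·log₁₀(11.7/4.7) = 64 − 7.92 = 56.08 dB SPL.
Σ 10^(L/10) = 2.940e+06 → L_total = 10·log₁₀(2.940e+06) = 64.68 dB SPL.

64.7 dB SPL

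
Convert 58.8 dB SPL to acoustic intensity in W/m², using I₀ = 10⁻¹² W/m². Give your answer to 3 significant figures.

7.59e-07 W/m²

L = 10·log₁₀(I/I₀) ⇒ I = I₀·10^(L/10) = 10⁻¹² × 10^5.88.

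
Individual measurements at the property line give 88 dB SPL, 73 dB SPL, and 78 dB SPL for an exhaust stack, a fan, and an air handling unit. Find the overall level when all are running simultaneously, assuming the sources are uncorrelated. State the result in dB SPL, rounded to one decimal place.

88.5 dB SPL

For uncorrelated sources the intensities add, so convert each level to linear form, sum, and take 10·log₁₀ of the total.
Σ 10^(L/10) = 10^(88/10) + 10^(73/10) + 10^(78/10) = 7.140e+08.
L_total = 10·log₁₀(7.140e+08) = 88.54 dB SPL.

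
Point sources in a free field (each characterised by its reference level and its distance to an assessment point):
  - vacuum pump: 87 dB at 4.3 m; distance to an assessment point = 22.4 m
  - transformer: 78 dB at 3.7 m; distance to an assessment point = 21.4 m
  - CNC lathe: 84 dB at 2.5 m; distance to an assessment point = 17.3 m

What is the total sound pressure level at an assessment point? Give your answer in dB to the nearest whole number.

74 dB

First find each source's level at the receiver (point-source: −20·log₁₀(r/r_ref)), then combine on an intensity basis.
vacuum pump: 87 − 20·log₁₀(22.4/4.3) = 87 − 14.34 = 72.66 dB.
transformer: 78 − 20·log₁₀(21.4/3.7) = 78 − 15.24 = 62.76 dB.
CNC lathe: 84 − 20·log₁₀(17.3/2.5) = 84 − 16.80 = 67.20 dB.
Σ 10^(L/10) = 2.560e+07 → L_total = 10·log₁₀(2.560e+07) = 74.08 dB.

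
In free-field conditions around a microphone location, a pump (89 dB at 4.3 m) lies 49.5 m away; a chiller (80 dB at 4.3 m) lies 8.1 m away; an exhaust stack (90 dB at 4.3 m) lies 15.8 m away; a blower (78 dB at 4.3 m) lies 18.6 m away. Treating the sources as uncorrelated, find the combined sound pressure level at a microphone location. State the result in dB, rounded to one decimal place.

80.5 dB

Propagate each source to the receiver with L = L_ref − 20·log₁₀(r/r_ref), then add intensities.
pump: 89 − 20·log₁₀(49.5/4.3) = 89 − 21.22 = 67.78 dB.
chiller: 80 − 20·log₁₀(8.1/4.3) = 80 − 5.50 = 74.50 dB.
exhaust stack: 90 − 20·log₁₀(15.8/4.3) = 90 − 11.30 = 78.70 dB.
blower: 78 − 20·log₁₀(18.6/4.3) = 78 − 12.72 = 65.28 dB.
Σ 10^(L/10) = 1.116e+08 → L_total = 10·log₁₀(1.116e+08) = 80.48 dB.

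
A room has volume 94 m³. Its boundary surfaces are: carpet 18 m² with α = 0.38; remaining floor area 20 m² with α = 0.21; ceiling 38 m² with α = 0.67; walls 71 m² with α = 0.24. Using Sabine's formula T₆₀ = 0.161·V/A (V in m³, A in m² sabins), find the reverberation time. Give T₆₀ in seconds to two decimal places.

0.28 s

A = Σ Sᵢαᵢ = 18·0.38 + 20·0.21 + 38·0.67 + 71·0.24 = 53.54 m².
T₆₀ = 0.161·V/A = 0.161·94/53.54 = 0.283 s.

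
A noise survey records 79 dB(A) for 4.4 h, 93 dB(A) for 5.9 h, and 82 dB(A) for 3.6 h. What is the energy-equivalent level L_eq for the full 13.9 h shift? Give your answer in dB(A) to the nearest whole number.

90 dB(A)

L_eq = 10·log₁₀[(1/T)·Σ tᵢ·10^(Lᵢ/10)] with T = 13.9 h.
Σ tᵢ·10^(Lᵢ/10) = 4.4·10^(79/10) + 5.9·10^(93/10) + 3.6·10^(82/10) = 1.269e+10.
L_eq = 10·log₁₀(1.269e+10/13.9) = 89.61 dB(A).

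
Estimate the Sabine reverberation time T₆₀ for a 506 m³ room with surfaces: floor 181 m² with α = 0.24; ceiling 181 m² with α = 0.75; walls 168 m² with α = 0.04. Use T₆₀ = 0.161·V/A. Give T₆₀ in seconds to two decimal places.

0.44 s

Total absorption A = 181·0.24 + 181·0.75 + 168·0.04 = 185.91 m² sabins.
T₆₀ = 0.161·V/A = 0.161·506/185.91 = 0.438 s.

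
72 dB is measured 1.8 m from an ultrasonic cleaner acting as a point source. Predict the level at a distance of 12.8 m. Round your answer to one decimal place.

For a point source, L₂ = L₁ − 20·log₁₀(r₂/r₁).
L₂ = 72 − 20·log₁₀(12.8/1.8) = 72 − 17.039 = 54.96 dB.

55.0 dB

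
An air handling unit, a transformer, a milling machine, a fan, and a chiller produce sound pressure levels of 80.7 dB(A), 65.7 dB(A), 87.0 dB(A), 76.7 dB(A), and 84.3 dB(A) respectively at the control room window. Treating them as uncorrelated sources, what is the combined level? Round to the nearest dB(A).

90 dB(A)

Incoherent sources combine by intensity addition: L_total = 10·log₁₀(Σ 10^(L_i/10)).
Σ 10^(L/10) = 10^(80.7/10) + 10^(65.7/10) + 10^(87.0/10) + 10^(76.7/10) + 10^(84.3/10) = 9.383e+08.
L_total = 10·log₁₀(9.383e+08) = 89.72 dB(A).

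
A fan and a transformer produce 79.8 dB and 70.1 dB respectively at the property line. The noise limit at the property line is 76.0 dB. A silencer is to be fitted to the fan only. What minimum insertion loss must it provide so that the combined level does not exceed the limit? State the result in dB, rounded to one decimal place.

5.1 dB

Fixed contribution from the other source: Σ 10^(L/10) = 10^(70.1/10) = 1.023e+07 (70.10 dB).
To meet 76.0 dB overall, the treated fan may contribute at most 10^(76.0/10) − 1.023e+07 = 2.958e+07, i.e. 74.71 dB.
So the fan must be reduced from 79.8 to 74.71 dB: IL = 5.09 dB.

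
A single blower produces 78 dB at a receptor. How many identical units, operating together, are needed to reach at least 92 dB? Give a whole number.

26

The shortfall is 92 − 78 = 14.0 dB, and N units add 10·log₁₀ N, so need 10·log₁₀ N ≥ 14.0.
N ≥ 10^(14.0/10) = 25.119, so N = 26.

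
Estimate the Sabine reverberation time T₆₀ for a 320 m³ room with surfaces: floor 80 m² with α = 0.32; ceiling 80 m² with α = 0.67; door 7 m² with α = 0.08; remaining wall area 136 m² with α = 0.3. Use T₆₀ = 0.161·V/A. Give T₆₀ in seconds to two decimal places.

Total absorption A = 80·0.32 + 80·0.67 + 7·0.08 + 136·0.3 = 120.56 m² sabins.
T₆₀ = 0.161 × 320 / 120.56 = 0.427 s.

0.43 s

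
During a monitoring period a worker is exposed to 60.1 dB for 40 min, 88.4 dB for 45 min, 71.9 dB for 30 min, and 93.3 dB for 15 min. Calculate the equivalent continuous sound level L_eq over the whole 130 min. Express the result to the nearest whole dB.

87 dB

The energy average is taken in the linear domain: L_eq = 10·log₁₀[(Σ tᵢ·10^(Lᵢ/10))/T], T = 130 min.
Σ tᵢ·10^(Lᵢ/10) = 40·10^(60.1/10) + 45·10^(88.4/10) + 30·10^(71.9/10) + 15·10^(93.3/10) = 6.371e+10.
L_eq = 10·log₁₀(6.371e+10/130) = 86.90 dB.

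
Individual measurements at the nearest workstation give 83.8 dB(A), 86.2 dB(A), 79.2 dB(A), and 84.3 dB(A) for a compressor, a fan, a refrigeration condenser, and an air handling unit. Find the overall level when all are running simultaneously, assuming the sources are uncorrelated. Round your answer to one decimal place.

Incoherent sources combine by intensity addition: L_total = 10·log₁₀(Σ 10^(L_i/10)).
Σ 10^(L/10) = 10^(83.8/10) + 10^(86.2/10) + 10^(79.2/10) + 10^(84.3/10) = 1.009e+09.
L_total = 10·log₁₀(1.009e+09) = 90.04 dB(A).

90.0 dB(A)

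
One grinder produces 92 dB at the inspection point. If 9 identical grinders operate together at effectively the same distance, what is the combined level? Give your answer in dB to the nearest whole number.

102 dB

L_total = L₁ + 10·log₁₀ N for N identical incoherent sources.
L_total = 92 + 10·log₁₀(9) = 92 + 9.542 = 101.54 dB.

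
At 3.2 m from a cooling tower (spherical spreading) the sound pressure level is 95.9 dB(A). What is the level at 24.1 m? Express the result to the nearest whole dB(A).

Spherical spreading from a point source gives a 20·log₁₀(r₂/r₁) drop.
L₂ = 95.9 − 20·log₁₀(24.1/3.2) = 95.9 − 17.537 = 78.36 dB(A).

78 dB(A)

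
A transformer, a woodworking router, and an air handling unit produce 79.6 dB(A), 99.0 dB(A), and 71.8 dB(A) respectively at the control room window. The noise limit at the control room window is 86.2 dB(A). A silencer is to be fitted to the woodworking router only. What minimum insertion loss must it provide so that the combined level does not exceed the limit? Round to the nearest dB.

14 dB

Fixed contribution from the other sources: Σ 10^(L/10) = 10^(79.6/10) + 10^(71.8/10) = 1.063e+08 (80.27 dB(A)).
To meet 86.2 dB(A) overall, the treated woodworking router may contribute at most 10^(86.2/10) − 1.063e+08 = 3.105e+08, i.e. 84.92 dB(A).
Required insertion loss = 99.0 − 84.92 = 14.08 dB.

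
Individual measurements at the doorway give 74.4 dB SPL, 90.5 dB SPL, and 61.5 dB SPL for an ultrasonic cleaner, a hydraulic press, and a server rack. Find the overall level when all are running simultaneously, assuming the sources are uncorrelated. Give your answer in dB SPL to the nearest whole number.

Incoherent sources combine by intensity addition: L_total = 10·log₁₀(Σ 10^(L_i/10)).
Σ 10^(L/10) = 10^(74.4/10) + 10^(90.5/10) + 10^(61.5/10) = 1.151e+09.
L_total = 10·log₁₀(1.151e+09) = 90.61 dB SPL.

91 dB SPL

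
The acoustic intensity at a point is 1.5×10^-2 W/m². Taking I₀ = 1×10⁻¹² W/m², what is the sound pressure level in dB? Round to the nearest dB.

L = 10·log₁₀(I/I₀) = 10·log₁₀(1.5×10^-2/10⁻¹²) = 10·log₁₀(1.5×10^10).
L = 10·(0.1761 + 10) = 101.76 dB.

102 dB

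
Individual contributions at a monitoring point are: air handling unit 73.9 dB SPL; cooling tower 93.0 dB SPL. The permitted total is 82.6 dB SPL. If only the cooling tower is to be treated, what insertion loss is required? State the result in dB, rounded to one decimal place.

11.0 dB

The untreated sources together contribute 10^(73.9/10) = 2.455e+07, i.e. 73.90 dB SPL.
To meet 82.6 dB SPL overall, the treated cooling tower may contribute at most 10^(82.6/10) − 2.455e+07 = 1.574e+08, i.e. 81.97 dB SPL.
Required insertion loss = 93.0 − 81.97 = 11.03 dB.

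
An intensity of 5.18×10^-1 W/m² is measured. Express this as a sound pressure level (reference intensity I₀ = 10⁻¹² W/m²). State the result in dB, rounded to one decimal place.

Dividing by I₀ shifts the exponent by 12: I/I₀ = 5.18×10^11.
L = 10·(0.7143 + 11) = 117.14 dB.

117.1 dB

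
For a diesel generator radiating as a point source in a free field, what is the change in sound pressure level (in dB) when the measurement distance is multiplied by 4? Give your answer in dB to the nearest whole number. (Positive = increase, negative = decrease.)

-12 dB

A point source loses 6 dB per doubling of distance; generally ΔL = −20·log₁₀(r₂/r₁).
ΔL = −20·log₁₀(4) = -12.04 dB.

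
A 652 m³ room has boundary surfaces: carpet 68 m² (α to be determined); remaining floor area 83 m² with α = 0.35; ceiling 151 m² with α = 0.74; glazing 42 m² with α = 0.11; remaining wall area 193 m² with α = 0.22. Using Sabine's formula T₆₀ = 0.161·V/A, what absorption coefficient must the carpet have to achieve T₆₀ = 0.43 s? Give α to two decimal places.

Required total absorption A = 0.161·652/0.43 = 244.12 m².
Absorption from the other surfaces = 83·0.35 + 151·0.74 + 42·0.11 + 193·0.22 = 187.87 m², so the carpet must supply 56.25 m² over 68 m².
α = 56.25/68 = 0.827.

0.83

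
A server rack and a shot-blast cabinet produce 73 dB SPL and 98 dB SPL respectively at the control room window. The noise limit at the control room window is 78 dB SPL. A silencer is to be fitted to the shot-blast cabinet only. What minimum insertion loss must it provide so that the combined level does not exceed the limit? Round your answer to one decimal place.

The untreated sources together contribute 10^(73/10) = 1.995e+07, i.e. 73.00 dB SPL.
To meet 78 dB SPL overall, the treated shot-blast cabinet may contribute at most 10^(78/10) − 1.995e+07 = 4.314e+07, i.e. 76.35 dB SPL.
Required insertion loss = 98 − 76.35 = 21.65 dB.

21.7 dB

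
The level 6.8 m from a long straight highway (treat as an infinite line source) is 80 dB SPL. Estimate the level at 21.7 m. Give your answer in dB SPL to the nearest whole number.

Cylindrical spreading from a line source gives a 10·log₁₀(r₂/r₁) drop.
L₂ = 80 − 10·log₁₀(21.7/6.8) = 80 − 5.040 = 74.96 dB SPL.

75 dB SPL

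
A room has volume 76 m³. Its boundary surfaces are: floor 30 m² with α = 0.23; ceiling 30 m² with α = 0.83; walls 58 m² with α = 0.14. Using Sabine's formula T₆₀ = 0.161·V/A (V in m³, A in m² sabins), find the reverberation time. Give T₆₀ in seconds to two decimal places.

A = Σ Sᵢαᵢ = 30·0.23 + 30·0.83 + 58·0.14 = 39.92 m².
T₆₀ = 0.161·V/A = 0.161·76/39.92 = 0.307 s.

0.31 s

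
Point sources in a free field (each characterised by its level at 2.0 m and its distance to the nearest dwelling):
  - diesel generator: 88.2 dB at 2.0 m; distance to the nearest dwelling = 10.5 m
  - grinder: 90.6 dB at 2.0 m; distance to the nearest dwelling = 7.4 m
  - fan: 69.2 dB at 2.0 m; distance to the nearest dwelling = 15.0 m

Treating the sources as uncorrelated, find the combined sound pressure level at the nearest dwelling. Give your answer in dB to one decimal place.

80.3 dB

First find each source's level at the receiver (point-source: −20·log₁₀(r/r_ref)), then combine on an intensity basis.
diesel generator: 88.2 − 20·log₁₀(10.5/2.0) = 88.2 − 14.40 = 73.80 dB.
grinder: 90.6 − 20·log₁₀(7.4/2.0) = 90.6 − 11.36 = 79.24 dB.
fan: 69.2 − 20·log₁₀(15.0/2.0) = 69.2 − 17.50 = 51.70 dB.
Σ 10^(L/10) = 1.080e+08 → L_total = 10·log₁₀(1.080e+08) = 80.33 dB.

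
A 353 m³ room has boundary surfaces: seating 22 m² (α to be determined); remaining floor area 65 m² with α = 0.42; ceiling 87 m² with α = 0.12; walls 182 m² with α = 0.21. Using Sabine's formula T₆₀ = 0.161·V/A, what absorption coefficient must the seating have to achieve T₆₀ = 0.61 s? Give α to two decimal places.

A = 0.161·V/T₆₀ = 0.161·353/0.61 = 93.17 m² sabins.
Absorption from the other surfaces = 65·0.42 + 87·0.12 + 182·0.21 = 75.96 m², so the seating must supply 17.21 m² over 22 m².
α = 17.21/22 = 0.782.

0.78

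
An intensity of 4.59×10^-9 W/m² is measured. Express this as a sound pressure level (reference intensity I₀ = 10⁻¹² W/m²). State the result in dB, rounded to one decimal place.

Dividing by I₀ shifts the exponent by 12: I/I₀ = 4.59×10^3.
L = 10·(0.6618 + 3) = 36.62 dB.

36.6 dB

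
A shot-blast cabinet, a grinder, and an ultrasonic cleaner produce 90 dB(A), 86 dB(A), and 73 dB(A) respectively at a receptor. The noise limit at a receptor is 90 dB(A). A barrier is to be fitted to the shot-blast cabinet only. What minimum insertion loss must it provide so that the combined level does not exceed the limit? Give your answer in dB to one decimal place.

Everything except the shot-blast cabinet sums to 10^(86/10) + 10^(73/10) = 4.181e+08 in linear terms, 86.21 dB(A).
The limit corresponds to 10^(90/10) = 1.000e+09; subtracting the fixed part leaves 5.819e+08 for the shot-blast cabinet, i.e. 87.65 dB(A).
So the shot-blast cabinet must be reduced from 90 to 87.65 dB(A): IL = 2.35 dB.

2.4 dB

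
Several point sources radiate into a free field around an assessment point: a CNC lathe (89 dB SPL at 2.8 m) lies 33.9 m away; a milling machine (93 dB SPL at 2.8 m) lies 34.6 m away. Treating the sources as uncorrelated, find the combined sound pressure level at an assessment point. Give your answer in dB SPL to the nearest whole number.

Propagate each source to the receiver with L = L_ref − 20·log₁₀(r/r_ref), then add intensities.
CNC lathe: 89 − 20·log₁₀(33.9/2.8) = 89 − 21.66 = 67.34 dB SPL.
milling machine: 93 − 20·log₁₀(34.6/2.8) = 93 − 21.84 = 71.16 dB SPL.
Σ 10^(L/10) = 1.849e+07 → L_total = 10·log₁₀(1.849e+07) = 72.67 dB SPL.

73 dB SPL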